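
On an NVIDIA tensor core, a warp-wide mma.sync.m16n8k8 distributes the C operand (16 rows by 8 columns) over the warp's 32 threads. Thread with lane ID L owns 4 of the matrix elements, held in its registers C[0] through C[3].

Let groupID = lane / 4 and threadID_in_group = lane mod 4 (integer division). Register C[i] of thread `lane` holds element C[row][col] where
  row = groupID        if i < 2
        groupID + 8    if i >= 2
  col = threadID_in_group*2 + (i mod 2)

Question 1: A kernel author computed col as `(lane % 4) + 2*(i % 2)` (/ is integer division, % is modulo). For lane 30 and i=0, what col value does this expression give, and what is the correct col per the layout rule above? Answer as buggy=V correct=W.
`(lane % 4) + 2*(i % 2)`[30,0]→2
lane 30: G=7 (30/4), T=2 (30%4)
i=0: r=7+0=7, c=2*2+0=4
col: 2 vs 4

buggy=2 correct=4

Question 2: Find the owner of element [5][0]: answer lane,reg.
r: 5->gid=5,r8=0  c: 0->tid=0,i&1=0
L=5*4+0=20  i=0*2+0=0

20,0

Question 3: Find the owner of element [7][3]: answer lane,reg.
r: 7->gid=7,r8=0  c: 3->tid=1,i&1=1
L=7*4+1=29  i=0*2+1=1

29,1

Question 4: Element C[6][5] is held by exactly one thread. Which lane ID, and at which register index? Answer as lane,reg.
r: 6->gid=6,r8=0  c: 5->tid=2,i&1=1
L=6*4+2=26  i=0*2+1=1

26,1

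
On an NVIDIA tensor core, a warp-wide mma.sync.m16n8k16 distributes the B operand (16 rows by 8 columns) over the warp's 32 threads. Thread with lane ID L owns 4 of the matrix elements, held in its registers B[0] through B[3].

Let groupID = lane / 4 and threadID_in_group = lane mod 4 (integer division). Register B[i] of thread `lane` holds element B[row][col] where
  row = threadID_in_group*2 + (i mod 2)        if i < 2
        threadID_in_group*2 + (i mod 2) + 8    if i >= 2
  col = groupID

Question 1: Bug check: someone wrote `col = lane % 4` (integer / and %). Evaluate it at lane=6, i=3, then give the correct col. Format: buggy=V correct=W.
buggy=2 correct=1

`lane % 4`[6,3]→2
lane 6: G=1 (6/4), T=2 (6%4)
i=3: r=2*2+1+8=13, c=G=1
col: 2 vs 1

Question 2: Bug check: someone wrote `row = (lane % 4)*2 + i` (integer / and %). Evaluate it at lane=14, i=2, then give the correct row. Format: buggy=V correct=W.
`(lane % 4)*2 + i`[14,2]->6
lane 14: g=3 (14/4), t=2 (14%4)
i=2: r=2*2+0+8=12, c=g=3
row: 6 vs 12

buggy=6 correct=12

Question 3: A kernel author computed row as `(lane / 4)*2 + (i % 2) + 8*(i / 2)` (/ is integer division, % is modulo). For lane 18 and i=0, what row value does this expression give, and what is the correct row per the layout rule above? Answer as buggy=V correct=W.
`(lane / 4)*2 + (i % 2) + 8*(i / 2)`[18,0]=>8
lane 18: grp=4 (18/4), tig=2 (18%4)
i=0: r=2*2+0+0=4, c=grp=4
row: 8 vs 4

buggy=8 correct=4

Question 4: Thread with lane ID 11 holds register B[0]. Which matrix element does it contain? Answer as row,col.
6,2

lane 11→11/4=2, 11 mod 4=3
i=0  r:2·3+0+0→6  c:2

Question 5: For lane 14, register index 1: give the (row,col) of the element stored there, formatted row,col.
5,3

lane 14: g=3 (14/4), t=2 (14%4)
i=1: r=2*2+1+0=5, c=g=3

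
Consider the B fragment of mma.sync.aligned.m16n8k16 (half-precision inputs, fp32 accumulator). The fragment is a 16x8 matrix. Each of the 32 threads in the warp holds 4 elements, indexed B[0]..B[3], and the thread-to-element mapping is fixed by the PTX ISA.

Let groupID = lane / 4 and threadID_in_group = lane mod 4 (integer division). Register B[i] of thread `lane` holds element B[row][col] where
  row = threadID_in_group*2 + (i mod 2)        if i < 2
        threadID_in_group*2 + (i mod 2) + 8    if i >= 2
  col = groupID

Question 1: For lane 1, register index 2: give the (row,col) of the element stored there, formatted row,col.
lane 1->1/4=0, 1 mod 4=1
i=2  r:2·1+0+8->10  c:0

10,0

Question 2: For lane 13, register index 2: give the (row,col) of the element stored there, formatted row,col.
lane 13: g=3 (13/4), t=1 (13%4)
i=2: r=1*2+0+8=10, c=g=3

10,3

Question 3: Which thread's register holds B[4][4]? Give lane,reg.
c=4→G=4  r=4→rhi=0,T=2,p=0
L=4*4+2=18  i=0*2+0=0

18,0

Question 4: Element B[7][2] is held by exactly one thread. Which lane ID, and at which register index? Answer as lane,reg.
c=2→G=2  r=7→rhi=0,T=3,p=1
L=2*4+3=11  i=0*2+1=1

11,1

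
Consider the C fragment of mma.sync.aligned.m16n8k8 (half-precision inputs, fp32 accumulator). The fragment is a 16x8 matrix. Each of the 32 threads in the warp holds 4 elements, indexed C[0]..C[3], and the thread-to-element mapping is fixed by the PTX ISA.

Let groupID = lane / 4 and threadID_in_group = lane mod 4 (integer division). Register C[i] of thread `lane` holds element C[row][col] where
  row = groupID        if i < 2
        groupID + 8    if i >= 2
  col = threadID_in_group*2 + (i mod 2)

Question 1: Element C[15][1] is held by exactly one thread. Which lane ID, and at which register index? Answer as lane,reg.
28,3

r=15⇒gr=7,Rb=1  c=1⇒th=0,odd=1
L=7*4+0=28  i=1*2+1=3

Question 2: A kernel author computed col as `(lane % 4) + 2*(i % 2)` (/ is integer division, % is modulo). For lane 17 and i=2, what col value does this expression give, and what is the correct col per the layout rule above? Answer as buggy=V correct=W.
buggy=1 correct=2

`(lane % 4) + 2*(i % 2)`[17,2]⇒1
lane 17: gr=4 (17/4), th=1 (17%4)
i=2: r=4+8=12, c=1*2+0=2
col: 1 vs 2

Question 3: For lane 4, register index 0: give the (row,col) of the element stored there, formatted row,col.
lane 4: gid=1 (4/4), tid=0 (4%4)
i=0: r=1+0=1, c=0*2+0=0

1,0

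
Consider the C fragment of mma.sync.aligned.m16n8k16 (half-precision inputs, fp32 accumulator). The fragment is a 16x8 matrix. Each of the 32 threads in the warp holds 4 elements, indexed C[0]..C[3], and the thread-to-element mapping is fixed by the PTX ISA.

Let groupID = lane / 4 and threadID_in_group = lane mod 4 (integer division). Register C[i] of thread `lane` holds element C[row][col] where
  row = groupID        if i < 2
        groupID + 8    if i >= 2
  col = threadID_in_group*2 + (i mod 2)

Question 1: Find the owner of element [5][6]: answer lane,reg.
23,0

r=5⇒gr=5,Rb=0  c=6⇒th=3,odd=0
L=5*4+3=23  i=0*2+0=0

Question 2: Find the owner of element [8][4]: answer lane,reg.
r=8->g=0,rb=1  c=4->t=2,b0=0
L=0*4+2=2  i=1*2+0=2

2,2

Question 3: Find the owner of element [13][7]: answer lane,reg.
r=13⇒gr=5,Rb=1  c=7⇒th=3,odd=1
L=5*4+3=23  i=1*2+1=3

23,3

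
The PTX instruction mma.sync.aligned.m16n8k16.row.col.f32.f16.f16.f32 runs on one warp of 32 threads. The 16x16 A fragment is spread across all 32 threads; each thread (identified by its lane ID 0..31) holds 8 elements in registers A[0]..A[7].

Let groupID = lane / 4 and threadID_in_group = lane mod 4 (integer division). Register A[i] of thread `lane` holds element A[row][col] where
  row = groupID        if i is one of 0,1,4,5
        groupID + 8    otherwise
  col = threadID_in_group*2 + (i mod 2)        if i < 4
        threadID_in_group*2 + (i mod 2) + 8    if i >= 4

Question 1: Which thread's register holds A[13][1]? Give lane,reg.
20,3

r=13→G=5,rhi=1  c=1→chi=0,T=0,p=1
L=5*4+0=20  i=0*4+1*2+1=3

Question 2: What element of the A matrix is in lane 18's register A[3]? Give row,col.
18: gr=4,th=2
[3] (4+8,2*2+1+0) = (12,5)

12,5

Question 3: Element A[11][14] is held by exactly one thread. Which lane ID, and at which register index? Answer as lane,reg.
r=11->g=3,rb=1  c=14->cb=1,t=3,b0=0
L=3*4+3=15  i=1*4+1*2+0=6

15,6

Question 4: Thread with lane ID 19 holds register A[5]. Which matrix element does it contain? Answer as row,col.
4,15

19: gid=4,tid=3
[5] (4+0,3*2+1+8) = (4,15)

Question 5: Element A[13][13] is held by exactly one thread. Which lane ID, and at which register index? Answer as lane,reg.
22,7

r:13=>grp=5,rB=1  c:13=>cB=1,tig=2,lo=1
L=5*4+2=22  i=1*4+1*2+1=7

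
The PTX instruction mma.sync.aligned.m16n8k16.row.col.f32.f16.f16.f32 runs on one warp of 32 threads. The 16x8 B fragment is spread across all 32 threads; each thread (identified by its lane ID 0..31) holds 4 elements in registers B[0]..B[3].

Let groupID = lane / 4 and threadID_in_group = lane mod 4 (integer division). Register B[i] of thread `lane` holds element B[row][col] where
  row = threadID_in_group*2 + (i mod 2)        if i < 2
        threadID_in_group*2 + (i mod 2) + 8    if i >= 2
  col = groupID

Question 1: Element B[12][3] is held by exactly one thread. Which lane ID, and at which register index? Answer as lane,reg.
14,2

c: 3->gid=3  r: 12->r8=1,tid=2,i&1=0
L=3*4+2=14  i=1*2+0=2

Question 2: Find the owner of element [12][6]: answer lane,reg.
c:6=>grp=6  r:12=>rB=1,tig=2,lo=0
L=6*4+2=26  i=1*2+0=2

26,2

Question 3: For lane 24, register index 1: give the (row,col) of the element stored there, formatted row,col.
24: gid=6,tid=0
[1] (0*2+1+0,6) = (1,6)

1,6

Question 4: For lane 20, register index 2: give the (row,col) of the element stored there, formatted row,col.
lane 20→20/4=5, 20 mod 4=0
i=2  r:2·0+0+8→8  c:5

8,5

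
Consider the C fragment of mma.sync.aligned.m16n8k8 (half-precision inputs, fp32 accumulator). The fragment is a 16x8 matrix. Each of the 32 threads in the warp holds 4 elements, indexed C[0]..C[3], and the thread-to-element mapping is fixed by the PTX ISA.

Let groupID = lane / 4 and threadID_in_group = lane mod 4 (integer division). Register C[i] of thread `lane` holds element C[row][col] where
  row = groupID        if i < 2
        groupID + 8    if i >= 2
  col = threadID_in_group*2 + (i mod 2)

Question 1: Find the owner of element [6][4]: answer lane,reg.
r=6⇒gr=6,Rb=0  c=4⇒th=2,odd=0
L=6*4+2=26  i=0*2+0=0

26,0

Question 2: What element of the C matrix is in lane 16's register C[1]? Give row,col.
4,1

lane 16: gr=4 (16/4), th=0 (16%4)
i=1: r=4+0=4, c=0*2+1=1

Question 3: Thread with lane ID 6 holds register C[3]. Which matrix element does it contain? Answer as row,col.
L=6⇒gr=6>>2=1, th=6&3=2
[3]⇒row 1+8=9  col 2·2+1=5

9,5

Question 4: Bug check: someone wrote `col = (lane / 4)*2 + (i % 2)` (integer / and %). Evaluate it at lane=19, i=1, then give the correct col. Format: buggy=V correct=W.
buggy=9 correct=7

`(lane / 4)*2 + (i % 2)`[19,1]->9
L=19->g=19>>2=4, t=19&3=3
[1]->row 4+0=4  col 3·2+1=7
col: 9 vs 7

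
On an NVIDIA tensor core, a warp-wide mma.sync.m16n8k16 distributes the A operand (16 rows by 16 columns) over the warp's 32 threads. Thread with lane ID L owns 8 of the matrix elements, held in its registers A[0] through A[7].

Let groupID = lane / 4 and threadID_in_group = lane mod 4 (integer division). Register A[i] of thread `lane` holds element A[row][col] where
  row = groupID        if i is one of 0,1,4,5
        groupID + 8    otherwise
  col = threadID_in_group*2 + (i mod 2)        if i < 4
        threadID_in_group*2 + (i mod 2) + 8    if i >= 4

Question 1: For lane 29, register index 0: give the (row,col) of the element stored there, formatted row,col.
7,2

L=29->gid=29>>2=7, tid=29&3=1
[0]->row 7+0=7  col 1·2+0+0=2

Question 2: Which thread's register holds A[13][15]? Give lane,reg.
r=13→G=5,rhi=1  c=15→chi=1,T=3,p=1
L=5*4+3=23  i=1*4+1*2+1=7

23,7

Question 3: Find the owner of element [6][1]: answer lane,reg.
r=6→G=6,rhi=0  c=1→chi=0,T=0,p=1
L=6*4+0=24  i=0*4+0*2+1=1

24,1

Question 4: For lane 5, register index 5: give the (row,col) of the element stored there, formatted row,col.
1,11

L=5⇒gr=5>>2=1, th=5&3=1
[5]⇒row 1+0=1  col 1·2+1+8=11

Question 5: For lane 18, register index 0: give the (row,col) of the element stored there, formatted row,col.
4,4

lane 18: gid=4 (18/4), tid=2 (18%4)
i=0: r=4+0=4, c=2*2+0+0=4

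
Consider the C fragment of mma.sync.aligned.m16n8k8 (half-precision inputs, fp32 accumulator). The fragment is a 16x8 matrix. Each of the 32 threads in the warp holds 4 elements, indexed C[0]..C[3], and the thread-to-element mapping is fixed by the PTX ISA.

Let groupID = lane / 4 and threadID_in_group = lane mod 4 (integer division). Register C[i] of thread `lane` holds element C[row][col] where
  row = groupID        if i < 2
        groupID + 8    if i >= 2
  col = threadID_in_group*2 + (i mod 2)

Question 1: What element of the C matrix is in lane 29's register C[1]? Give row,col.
L=29->gid=29>>2=7, tid=29&3=1
[1]->row 7+0=7  col 1·2+1=3

7,3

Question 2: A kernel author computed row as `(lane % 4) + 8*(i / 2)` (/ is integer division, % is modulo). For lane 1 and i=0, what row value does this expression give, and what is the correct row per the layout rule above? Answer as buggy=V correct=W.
buggy=1 correct=0

`(lane % 4) + 8*(i / 2)`[1,0]⇒1
1: gr=0,th=1
[0] (0+0,1*2+0) = (0,2)
row: 1 vs 0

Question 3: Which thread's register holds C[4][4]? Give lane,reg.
r=4⇒gr=4,Rb=0  c=4⇒th=2,odd=0
L=4*4+2=18  i=0*2+0=0

18,0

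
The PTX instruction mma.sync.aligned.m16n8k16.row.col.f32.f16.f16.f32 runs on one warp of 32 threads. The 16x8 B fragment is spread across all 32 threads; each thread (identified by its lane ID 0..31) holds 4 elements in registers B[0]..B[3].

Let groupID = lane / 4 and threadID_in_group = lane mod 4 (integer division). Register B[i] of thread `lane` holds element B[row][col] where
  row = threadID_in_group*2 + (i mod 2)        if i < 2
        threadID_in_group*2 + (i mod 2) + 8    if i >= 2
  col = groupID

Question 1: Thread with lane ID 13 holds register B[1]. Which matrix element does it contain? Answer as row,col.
L=13→G=13>>2=3, T=13&3=1
[1]→row 1·2+1+0=3  col G=3

3,3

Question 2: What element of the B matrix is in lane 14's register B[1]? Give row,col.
14: gid=3,tid=2
[1] (2*2+1+0,3) = (5,3)

5,3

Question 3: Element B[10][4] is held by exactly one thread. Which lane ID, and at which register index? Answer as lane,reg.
17,2

c=4⇒gr=4  r=10⇒Rb=1,th=1,odd=0
L=4*4+1=17  i=1*2+0=2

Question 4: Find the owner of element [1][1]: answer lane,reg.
c=1⇒gr=1  r=1⇒Rb=0,th=0,odd=1
L=1*4+0=4  i=0*2+1=1

4,1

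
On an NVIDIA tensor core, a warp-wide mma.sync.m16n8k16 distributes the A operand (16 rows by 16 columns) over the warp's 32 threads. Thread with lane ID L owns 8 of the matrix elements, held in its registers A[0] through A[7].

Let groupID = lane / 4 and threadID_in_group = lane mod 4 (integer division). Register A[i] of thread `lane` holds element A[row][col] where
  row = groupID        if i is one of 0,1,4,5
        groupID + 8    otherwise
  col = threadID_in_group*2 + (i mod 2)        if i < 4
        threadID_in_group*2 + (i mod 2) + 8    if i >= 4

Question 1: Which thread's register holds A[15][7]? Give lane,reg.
r=15→G=7,rhi=1  c=7→chi=0,T=3,p=1
L=7*4+3=31  i=0*4+1*2+1=3

31,3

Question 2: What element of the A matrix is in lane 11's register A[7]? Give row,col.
10,15

L=11→G=11>>2=2, T=11&3=3
[7]→row 2+8=10  col 3·2+1+8=15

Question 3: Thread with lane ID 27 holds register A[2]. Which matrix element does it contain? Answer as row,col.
L=27->gid=27>>2=6, tid=27&3=3
[2]->row 6+8=14  col 3·2+0+0=6

14,6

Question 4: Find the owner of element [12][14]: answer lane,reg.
r=12->g=4,rb=1  c=14->cb=1,t=3,b0=0
L=4*4+3=19  i=1*4+1*2+0=6

19,6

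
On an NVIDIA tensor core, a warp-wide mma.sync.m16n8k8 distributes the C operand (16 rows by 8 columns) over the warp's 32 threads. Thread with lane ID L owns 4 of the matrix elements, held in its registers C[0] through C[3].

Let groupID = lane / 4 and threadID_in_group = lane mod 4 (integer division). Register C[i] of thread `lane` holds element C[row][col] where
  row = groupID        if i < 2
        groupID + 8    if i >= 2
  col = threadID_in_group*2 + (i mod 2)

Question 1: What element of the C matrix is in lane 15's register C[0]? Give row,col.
lane 15: grp=3 (15/4), tig=3 (15%4)
i=0: r=3+0=3, c=3*2+0=6

3,6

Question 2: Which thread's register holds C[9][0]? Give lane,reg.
4,2

r=9⇒gr=1,Rb=1  c=0⇒th=0,odd=0
L=1*4+0=4  i=1*2+0=2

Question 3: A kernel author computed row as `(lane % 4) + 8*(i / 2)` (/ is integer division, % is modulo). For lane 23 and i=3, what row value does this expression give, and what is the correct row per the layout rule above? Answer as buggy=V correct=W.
buggy=11 correct=13

`(lane % 4) + 8*(i / 2)`[23,3]=>11
lane 23=>23/4=5, 23 mod 4=3
i=3  r:5+8=>13  c:2·3+1=>7
row: 11 vs 13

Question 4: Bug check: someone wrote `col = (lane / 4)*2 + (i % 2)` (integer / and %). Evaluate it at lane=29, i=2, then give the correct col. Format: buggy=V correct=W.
buggy=14 correct=2

`(lane / 4)*2 + (i % 2)`[29,2]→14
29: G=7,T=1
[2] (7+8,1*2+0) = (15,2)
col: 14 vs 2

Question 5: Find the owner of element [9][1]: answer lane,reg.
r=9->g=1,rb=1  c=1->t=0,b0=1
L=1*4+0=4  i=1*2+1=3

4,3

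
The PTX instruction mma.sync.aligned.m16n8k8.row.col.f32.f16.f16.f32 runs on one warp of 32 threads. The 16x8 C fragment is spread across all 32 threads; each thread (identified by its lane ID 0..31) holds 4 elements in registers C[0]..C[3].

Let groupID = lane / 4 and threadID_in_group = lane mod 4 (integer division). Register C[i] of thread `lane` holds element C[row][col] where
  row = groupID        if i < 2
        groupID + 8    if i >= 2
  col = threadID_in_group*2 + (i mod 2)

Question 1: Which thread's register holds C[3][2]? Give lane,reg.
r=3⇒gr=3,Rb=0  c=2⇒th=1,odd=0
L=3*4+1=13  i=0*2+0=0

13,0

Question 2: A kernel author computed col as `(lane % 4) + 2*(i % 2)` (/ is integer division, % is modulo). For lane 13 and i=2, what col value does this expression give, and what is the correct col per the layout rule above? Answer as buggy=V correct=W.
buggy=1 correct=2

`(lane % 4) + 2*(i % 2)`[13,2]->1
L=13->g=13>>2=3, t=13&3=1
[2]->row 3+8=11  col 1·2+0=2
col: 1 vs 2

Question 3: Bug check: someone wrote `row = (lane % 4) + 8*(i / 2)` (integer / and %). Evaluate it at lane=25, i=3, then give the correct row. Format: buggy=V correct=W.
`(lane % 4) + 8*(i / 2)`[25,3]->9
lane 25->25/4=6, 25 mod 4=1
i=3  r:6+8->14  c:2·1+1->3
row: 9 vs 14

buggy=9 correct=14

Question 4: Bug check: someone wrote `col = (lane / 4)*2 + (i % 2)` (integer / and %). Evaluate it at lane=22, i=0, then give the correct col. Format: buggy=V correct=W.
buggy=10 correct=4

`(lane / 4)*2 + (i % 2)`[22,0]→10
lane 22→22/4=5, 22 mod 4=2
i=0  r:5+0→5  c:2·2+0→4
col: 10 vs 4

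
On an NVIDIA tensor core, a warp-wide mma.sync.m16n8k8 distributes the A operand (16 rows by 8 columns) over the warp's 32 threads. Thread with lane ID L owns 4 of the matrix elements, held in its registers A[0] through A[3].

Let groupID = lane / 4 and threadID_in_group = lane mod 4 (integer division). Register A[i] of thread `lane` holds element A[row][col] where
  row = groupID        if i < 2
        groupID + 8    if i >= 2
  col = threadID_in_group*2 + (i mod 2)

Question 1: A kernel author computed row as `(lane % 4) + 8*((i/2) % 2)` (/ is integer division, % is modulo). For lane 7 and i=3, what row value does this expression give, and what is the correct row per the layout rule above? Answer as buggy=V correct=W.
buggy=11 correct=9

`(lane % 4) + 8*((i/2) % 2)`[7,3]=>11
lane 7=>7/4=1, 7 mod 4=3
i=3  r:1+8=>9  c:2·3+1=>7
row: 11 vs 9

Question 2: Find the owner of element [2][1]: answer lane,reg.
r=2→G=2,rhi=0  c=1→T=0,p=1
L=2*4+0=8  i=0*2+1=1

8,1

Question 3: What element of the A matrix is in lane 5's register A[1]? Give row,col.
1,3

L=5->g=5>>2=1, t=5&3=1
[1]->row 1+0=1  col 1·2+1=3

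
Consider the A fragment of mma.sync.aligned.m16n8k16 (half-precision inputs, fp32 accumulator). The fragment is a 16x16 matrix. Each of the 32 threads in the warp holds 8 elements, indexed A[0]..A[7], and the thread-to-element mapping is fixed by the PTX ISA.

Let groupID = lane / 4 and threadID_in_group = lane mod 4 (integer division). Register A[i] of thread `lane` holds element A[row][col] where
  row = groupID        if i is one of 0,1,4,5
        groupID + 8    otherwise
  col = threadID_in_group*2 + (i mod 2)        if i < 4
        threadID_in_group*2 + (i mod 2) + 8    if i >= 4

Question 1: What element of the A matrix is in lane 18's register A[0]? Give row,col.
lane 18: gid=4 (18/4), tid=2 (18%4)
i=0: r=4+0=4, c=2*2+0+0=4

4,4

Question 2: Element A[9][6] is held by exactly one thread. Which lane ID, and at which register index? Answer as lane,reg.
7,2

r: 9->gid=1,r8=1  c: 6->c8=0,tid=3,i&1=0
L=1*4+3=7  i=0*4+1*2+0=2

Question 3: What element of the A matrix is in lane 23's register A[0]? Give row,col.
lane 23⇒23/4=5, 23 mod 4=3
i=0  r:5+0⇒5  c:2·3+0+0⇒6

5,6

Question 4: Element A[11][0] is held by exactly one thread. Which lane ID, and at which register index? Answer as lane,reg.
12,2

r:11=>grp=3,rB=1  c:0=>cB=0,tig=0,lo=0
L=3*4+0=12  i=0*4+1*2+0=2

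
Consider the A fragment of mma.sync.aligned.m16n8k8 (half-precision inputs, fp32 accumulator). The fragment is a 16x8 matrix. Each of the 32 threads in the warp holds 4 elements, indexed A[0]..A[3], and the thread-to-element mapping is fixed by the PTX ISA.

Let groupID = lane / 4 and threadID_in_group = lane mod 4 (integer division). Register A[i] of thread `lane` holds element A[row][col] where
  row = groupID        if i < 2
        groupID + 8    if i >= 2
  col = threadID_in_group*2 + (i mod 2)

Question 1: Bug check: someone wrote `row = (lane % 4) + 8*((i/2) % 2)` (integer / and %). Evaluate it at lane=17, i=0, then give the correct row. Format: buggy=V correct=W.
buggy=1 correct=4

`(lane % 4) + 8*((i/2) % 2)`[17,0]->1
lane 17: gid=4 (17/4), tid=1 (17%4)
i=0: r=4+0=4, c=1*2+0=2
row: 1 vs 4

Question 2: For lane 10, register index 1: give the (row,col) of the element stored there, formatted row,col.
2,5

L=10⇒gr=10>>2=2, th=10&3=2
[1]⇒row 2+0=2  col 2·2+1=5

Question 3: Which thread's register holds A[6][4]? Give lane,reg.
r=6⇒gr=6,Rb=0  c=4⇒th=2,odd=0
L=6*4+2=26  i=0*2+0=0

26,0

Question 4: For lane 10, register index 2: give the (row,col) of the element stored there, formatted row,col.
10,4

lane 10⇒10/4=2, 10 mod 4=2
i=2  r:2+8⇒10  c:2·2+0⇒4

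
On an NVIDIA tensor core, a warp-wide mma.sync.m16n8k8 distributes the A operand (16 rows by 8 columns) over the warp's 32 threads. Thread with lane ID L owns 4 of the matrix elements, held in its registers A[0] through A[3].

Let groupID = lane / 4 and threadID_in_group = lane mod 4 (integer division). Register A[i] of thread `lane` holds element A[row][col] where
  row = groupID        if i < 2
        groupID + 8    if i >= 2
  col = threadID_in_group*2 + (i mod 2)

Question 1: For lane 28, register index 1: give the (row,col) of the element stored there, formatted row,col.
7,1

lane 28=>28/4=7, 28 mod 4=0
i=1  r:7+0=>7  c:2·0+1=>1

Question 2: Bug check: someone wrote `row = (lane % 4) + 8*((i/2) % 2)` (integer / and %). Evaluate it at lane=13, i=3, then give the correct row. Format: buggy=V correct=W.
buggy=9 correct=11

`(lane % 4) + 8*((i/2) % 2)`[13,3]→9
lane 13: G=3 (13/4), T=1 (13%4)
i=3: r=3+8=11, c=1*2+1=3
row: 9 vs 11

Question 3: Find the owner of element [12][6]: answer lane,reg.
19,2

r:12=>grp=4,rB=1  c:6=>tig=3,lo=0
L=4*4+3=19  i=1*2+0=2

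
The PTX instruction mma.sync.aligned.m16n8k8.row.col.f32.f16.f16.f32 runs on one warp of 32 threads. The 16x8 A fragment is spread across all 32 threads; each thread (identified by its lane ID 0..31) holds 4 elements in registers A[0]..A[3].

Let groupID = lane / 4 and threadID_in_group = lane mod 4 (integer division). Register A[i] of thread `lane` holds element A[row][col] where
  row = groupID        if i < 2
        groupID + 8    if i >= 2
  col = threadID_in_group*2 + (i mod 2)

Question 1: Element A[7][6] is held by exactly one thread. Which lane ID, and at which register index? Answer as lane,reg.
31,0

r=7->g=7,rb=0  c=6->t=3,b0=0
L=7*4+3=31  i=0*2+0=0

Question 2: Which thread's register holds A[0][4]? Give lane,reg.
r: 0->gid=0,r8=0  c: 4->tid=2,i&1=0
L=0*4+2=2  i=0*2+0=0

2,0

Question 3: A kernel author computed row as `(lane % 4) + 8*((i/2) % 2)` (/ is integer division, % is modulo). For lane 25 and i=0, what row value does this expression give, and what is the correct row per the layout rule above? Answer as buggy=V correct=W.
buggy=1 correct=6

`(lane % 4) + 8*((i/2) % 2)`[25,0]->1
lane 25->25/4=6, 25 mod 4=1
i=0  r:6+0->6  c:2·1+0->2
row: 1 vs 6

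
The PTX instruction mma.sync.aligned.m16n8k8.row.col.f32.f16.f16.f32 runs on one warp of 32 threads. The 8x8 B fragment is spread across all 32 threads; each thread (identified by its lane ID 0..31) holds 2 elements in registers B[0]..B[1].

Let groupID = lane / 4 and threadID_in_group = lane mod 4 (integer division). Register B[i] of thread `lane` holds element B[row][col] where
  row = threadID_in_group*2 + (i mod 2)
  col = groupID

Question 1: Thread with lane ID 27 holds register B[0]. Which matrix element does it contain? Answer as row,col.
lane 27=>27/4=6, 27 mod 4=3
i=0  r:2·3+0=>6  c:6

6,6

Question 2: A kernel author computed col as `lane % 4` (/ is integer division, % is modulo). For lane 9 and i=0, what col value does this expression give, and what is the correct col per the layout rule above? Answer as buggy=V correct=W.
`lane % 4`[9,0]⇒1
L=9⇒gr=9>>2=2, th=9&3=1
[0]⇒row 1·2+0=2  col gr=2
col: 1 vs 2

buggy=1 correct=2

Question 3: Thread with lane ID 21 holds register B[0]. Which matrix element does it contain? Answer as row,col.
2,5

lane 21->21/4=5, 21 mod 4=1
i=0  r:2·1+0->2  c:5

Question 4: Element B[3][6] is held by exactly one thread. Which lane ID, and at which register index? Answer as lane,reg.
c=6⇒gr=6  r=3⇒th=1,odd=1
L=6*4+1=25  i=1=1

25,1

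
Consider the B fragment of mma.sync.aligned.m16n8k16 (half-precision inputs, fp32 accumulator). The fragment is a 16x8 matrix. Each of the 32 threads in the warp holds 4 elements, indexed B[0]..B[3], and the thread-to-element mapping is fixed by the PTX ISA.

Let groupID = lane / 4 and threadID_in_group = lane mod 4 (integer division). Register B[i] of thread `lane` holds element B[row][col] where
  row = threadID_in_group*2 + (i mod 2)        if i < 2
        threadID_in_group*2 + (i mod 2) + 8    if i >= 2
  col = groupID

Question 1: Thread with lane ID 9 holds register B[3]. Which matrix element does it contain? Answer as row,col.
11,2

9: grp=2,tig=1
[3] (1*2+1+8,2) = (11,2)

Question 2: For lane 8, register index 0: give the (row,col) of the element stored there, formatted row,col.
0,2

8: gr=2,th=0
[0] (0*2+0+0,2) = (0,2)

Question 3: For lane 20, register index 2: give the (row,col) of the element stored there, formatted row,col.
lane 20=>20/4=5, 20 mod 4=0
i=2  r:2·0+0+8=>8  c:5

8,5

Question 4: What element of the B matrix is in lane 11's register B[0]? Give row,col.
6,2

11: gid=2,tid=3
[0] (3*2+0+0,2) = (6,2)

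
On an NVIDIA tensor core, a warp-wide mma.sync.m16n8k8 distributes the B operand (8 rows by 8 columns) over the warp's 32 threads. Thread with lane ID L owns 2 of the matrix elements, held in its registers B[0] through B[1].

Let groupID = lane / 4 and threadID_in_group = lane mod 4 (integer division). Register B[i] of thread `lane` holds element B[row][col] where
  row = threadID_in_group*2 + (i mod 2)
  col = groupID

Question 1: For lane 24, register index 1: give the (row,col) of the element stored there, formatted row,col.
lane 24: G=6 (24/4), T=0 (24%4)
i=1: r=0*2+1=1, c=G=6

1,6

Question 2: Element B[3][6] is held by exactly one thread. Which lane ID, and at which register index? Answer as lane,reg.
c: 6->gid=6  r: 3->tid=1,i&1=1
L=6*4+1=25  i=1=1

25,1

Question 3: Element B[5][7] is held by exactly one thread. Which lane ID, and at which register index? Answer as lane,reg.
30,1

c: 7->gid=7  r: 5->tid=2,i&1=1
L=7*4+2=30  i=1=1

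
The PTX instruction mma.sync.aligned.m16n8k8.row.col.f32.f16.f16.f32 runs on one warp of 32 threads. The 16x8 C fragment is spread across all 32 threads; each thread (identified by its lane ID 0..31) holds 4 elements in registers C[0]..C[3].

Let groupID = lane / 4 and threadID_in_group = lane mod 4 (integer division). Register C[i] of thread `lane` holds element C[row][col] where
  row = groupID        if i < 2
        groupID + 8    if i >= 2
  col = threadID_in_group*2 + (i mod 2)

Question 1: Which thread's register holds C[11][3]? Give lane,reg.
13,3

r=11→G=3,rhi=1  c=3→T=1,p=1
L=3*4+1=13  i=1*2+1=3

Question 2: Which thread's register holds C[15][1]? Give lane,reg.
r:15=>grp=7,rB=1  c:1=>tig=0,lo=1
L=7*4+0=28  i=1*2+1=3

28,3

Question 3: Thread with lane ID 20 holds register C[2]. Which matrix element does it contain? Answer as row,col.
20: gr=5,th=0
[2] (5+8,0*2+0) = (13,0)

13,0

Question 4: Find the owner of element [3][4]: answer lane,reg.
14,0

r=3->g=3,rb=0  c=4->t=2,b0=0
L=3*4+2=14  i=0*2+0=0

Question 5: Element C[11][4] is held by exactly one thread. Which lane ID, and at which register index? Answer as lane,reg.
14,2

r=11->g=3,rb=1  c=4->t=2,b0=0
L=3*4+2=14  i=1*2+0=2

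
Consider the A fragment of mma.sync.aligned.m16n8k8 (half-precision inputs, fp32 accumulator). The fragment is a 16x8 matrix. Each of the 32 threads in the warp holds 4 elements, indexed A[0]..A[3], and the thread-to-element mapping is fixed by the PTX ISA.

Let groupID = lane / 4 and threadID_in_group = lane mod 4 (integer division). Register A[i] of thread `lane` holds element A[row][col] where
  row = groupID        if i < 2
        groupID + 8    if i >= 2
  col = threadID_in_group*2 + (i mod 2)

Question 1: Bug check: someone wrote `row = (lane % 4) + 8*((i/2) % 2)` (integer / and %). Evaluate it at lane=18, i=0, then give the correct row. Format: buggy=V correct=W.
buggy=2 correct=4

`(lane % 4) + 8*((i/2) % 2)`[18,0]=>2
L=18=>grp=18>>2=4, tig=18&3=2
[0]=>row 4+0=4  col 2·2+0=4
row: 2 vs 4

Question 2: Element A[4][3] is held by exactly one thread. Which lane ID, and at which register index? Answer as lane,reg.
17,1

r=4⇒gr=4,Rb=0  c=3⇒th=1,odd=1
L=4*4+1=17  i=0*2+1=1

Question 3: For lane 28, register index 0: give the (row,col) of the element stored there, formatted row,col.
7,0

lane 28: G=7 (28/4), T=0 (28%4)
i=0: r=7+0=7, c=0*2+0=0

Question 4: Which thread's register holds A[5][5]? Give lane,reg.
22,1

r=5→G=5,rhi=0  c=5→T=2,p=1
L=5*4+2=22  i=0*2+1=1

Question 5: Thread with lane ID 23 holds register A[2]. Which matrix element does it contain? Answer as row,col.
13,6

lane 23: gr=5 (23/4), th=3 (23%4)
i=2: r=5+8=13, c=3*2+0=6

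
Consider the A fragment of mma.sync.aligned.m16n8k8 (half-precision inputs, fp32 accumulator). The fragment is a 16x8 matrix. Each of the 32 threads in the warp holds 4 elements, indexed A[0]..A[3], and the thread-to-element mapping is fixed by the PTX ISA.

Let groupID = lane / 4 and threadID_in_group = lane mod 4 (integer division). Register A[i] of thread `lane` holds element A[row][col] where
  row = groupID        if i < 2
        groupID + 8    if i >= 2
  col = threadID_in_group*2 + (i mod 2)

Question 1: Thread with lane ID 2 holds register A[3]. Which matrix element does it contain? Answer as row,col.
L=2->gid=2>>2=0, tid=2&3=2
[3]->row 0+8=8  col 2·2+1=5

8,5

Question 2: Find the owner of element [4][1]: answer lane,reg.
r: 4->gid=4,r8=0  c: 1->tid=0,i&1=1
L=4*4+0=16  i=0*2+1=1

16,1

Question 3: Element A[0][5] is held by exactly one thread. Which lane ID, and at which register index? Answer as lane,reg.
r=0→G=0,rhi=0  c=5→T=2,p=1
L=0*4+2=2  i=0*2+1=1

2,1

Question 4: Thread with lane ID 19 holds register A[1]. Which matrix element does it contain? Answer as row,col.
L=19⇒gr=19>>2=4, th=19&3=3
[1]⇒row 4+0=4  col 3·2+1=7

4,7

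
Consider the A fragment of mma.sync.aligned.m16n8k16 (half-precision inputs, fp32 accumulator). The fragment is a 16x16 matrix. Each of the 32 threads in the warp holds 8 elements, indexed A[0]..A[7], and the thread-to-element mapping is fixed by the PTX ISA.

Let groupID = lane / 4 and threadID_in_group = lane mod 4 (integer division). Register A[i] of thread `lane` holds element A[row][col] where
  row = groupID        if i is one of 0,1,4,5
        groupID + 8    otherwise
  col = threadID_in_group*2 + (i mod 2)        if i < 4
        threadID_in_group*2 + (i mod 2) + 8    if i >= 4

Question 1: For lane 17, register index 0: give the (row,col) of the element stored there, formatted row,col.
4,2

lane 17=>17/4=4, 17 mod 4=1
i=0  r:4+0=>4  c:2·1+0+0=>2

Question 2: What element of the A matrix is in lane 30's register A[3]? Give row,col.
15,5

30: grp=7,tig=2
[3] (7+8,2*2+1+0) = (15,5)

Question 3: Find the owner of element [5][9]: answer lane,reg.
r=5->g=5,rb=0  c=9->cb=1,t=0,b0=1
L=5*4+0=20  i=1*4+0*2+1=5

20,5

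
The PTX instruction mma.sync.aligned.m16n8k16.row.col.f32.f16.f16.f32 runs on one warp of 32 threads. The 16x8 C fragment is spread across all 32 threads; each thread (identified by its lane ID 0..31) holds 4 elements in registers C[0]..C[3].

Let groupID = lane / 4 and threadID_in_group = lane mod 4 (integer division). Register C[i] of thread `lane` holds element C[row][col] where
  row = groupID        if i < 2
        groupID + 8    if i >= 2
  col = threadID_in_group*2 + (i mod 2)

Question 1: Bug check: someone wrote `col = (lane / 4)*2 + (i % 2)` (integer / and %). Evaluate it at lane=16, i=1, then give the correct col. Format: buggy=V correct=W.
buggy=9 correct=1

`(lane / 4)*2 + (i % 2)`[16,1]->9
lane 16->16/4=4, 16 mod 4=0
i=1  r:4+0->4  c:2·0+1->1
col: 9 vs 1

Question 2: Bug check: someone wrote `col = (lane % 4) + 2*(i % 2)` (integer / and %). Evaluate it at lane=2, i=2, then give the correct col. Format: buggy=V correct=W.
`(lane % 4) + 2*(i % 2)`[2,2]=>2
L=2=>grp=2>>2=0, tig=2&3=2
[2]=>row 0+8=8  col 2·2+0=4
col: 2 vs 4

buggy=2 correct=4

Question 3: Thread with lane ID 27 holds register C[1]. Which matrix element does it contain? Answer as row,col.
6,7

lane 27=>27/4=6, 27 mod 4=3
i=1  r:6+0=>6  c:2·3+1=>7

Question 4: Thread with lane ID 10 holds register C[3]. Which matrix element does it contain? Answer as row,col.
10,5

lane 10=>10/4=2, 10 mod 4=2
i=3  r:2+8=>10  c:2·2+1=>5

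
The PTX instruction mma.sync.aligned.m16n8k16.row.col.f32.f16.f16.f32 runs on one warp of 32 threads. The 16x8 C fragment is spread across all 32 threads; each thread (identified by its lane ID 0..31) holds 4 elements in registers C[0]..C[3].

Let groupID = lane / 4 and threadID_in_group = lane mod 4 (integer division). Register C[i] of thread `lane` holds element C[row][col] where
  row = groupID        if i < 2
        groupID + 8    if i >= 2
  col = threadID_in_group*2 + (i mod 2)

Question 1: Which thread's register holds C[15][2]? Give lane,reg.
29,2

r=15->g=7,rb=1  c=2->t=1,b0=0
L=7*4+1=29  i=1*2+0=2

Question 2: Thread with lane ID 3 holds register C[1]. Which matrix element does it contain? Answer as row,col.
0,7

lane 3: G=0 (3/4), T=3 (3%4)
i=1: r=0+0=0, c=3*2+1=7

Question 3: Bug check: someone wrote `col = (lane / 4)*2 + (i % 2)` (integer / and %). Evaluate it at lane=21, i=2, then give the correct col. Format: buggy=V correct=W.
buggy=10 correct=2

`(lane / 4)*2 + (i % 2)`[21,2]=>10
lane 21=>21/4=5, 21 mod 4=1
i=2  r:5+8=>13  c:2·1+0=>2
col: 10 vs 2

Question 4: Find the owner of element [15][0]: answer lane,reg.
28,2

r:15=>grp=7,rB=1  c:0=>tig=0,lo=0
L=7*4+0=28  i=1*2+0=2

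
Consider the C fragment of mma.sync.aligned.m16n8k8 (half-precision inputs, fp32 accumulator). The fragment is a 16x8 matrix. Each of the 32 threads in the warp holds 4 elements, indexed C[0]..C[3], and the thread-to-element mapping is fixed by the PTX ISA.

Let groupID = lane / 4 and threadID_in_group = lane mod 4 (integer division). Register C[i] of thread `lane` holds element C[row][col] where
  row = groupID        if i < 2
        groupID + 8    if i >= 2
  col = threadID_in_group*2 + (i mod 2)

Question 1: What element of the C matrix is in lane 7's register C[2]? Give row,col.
7: g=1,t=3
[2] (1+8,3*2+0) = (9,6)

9,6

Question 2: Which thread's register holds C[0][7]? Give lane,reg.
r: 0->gid=0,r8=0  c: 7->tid=3,i&1=1
L=0*4+3=3  i=0*2+1=1

3,1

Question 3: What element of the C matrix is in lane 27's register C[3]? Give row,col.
14,7

lane 27: gid=6 (27/4), tid=3 (27%4)
i=3: r=6+8=14, c=3*2+1=7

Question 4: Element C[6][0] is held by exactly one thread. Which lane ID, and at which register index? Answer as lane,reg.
24,0

r: 6->gid=6,r8=0  c: 0->tid=0,i&1=0
L=6*4+0=24  i=0*2+0=0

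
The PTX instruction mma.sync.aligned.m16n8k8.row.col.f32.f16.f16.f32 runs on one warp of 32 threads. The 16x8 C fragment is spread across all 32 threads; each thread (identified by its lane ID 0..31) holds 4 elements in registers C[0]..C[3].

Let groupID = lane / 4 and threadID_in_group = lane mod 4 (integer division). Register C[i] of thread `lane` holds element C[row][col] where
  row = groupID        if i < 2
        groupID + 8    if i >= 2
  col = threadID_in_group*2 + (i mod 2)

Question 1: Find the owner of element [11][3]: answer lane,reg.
r:11=>grp=3,rB=1  c:3=>tig=1,lo=1
L=3*4+1=13  i=1*2+1=3

13,3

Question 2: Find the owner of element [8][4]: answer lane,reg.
2,2

r: 8->gid=0,r8=1  c: 4->tid=2,i&1=0
L=0*4+2=2  i=1*2+0=2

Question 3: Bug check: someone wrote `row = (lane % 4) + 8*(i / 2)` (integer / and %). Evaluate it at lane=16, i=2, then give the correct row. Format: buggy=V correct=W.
`(lane % 4) + 8*(i / 2)`[16,2]->8
L=16->g=16>>2=4, t=16&3=0
[2]->row 4+8=12  col 0·2+0=0
row: 8 vs 12

buggy=8 correct=12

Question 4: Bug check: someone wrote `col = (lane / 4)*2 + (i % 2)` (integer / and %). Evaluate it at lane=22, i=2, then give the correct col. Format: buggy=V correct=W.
`(lane / 4)*2 + (i % 2)`[22,2]→10
lane 22: G=5 (22/4), T=2 (22%4)
i=2: r=5+8=13, c=2*2+0=4
col: 10 vs 4

buggy=10 correct=4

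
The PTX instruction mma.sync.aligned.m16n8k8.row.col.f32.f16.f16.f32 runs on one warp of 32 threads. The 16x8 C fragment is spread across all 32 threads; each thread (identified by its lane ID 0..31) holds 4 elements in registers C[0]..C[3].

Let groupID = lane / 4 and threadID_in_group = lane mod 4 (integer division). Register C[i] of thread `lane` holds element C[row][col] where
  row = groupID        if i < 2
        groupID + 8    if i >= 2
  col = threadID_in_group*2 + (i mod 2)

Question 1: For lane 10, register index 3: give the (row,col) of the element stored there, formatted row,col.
10,5

10: g=2,t=2
[3] (2+8,2*2+1) = (10,5)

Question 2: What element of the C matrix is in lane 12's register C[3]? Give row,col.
11,1

lane 12->12/4=3, 12 mod 4=0
i=3  r:3+8->11  c:2·0+1->1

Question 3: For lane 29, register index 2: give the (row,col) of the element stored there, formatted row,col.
15,2

29: grp=7,tig=1
[2] (7+8,1*2+0) = (15,2)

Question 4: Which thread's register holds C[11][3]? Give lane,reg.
13,3

r: 11->gid=3,r8=1  c: 3->tid=1,i&1=1
L=3*4+1=13  i=1*2+1=3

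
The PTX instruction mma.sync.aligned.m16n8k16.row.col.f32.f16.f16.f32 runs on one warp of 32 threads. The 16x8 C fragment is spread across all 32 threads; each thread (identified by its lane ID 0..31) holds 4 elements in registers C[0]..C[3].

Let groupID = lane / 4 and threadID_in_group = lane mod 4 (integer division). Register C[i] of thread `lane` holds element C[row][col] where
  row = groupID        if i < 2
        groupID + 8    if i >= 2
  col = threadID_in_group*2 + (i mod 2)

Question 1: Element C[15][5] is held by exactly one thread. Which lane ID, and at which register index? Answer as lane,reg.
30,3

r=15→G=7,rhi=1  c=5→T=2,p=1
L=7*4+2=30  i=1*2+1=3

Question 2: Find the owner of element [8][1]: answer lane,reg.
r=8→G=0,rhi=1  c=1→T=0,p=1
L=0*4+0=0  i=1*2+1=3

0,3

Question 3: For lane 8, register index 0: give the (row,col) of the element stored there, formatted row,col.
8: grp=2,tig=0
[0] (2+0,0*2+0) = (2,0)

2,0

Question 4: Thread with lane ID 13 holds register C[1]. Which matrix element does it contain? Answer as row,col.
L=13→G=13>>2=3, T=13&3=1
[1]→row 3+0=3  col 1·2+1=3

3,3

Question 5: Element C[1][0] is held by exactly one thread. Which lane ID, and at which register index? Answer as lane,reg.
4,0

r=1→G=1,rhi=0  c=0→T=0,p=0
L=1*4+0=4  i=0*2+0=0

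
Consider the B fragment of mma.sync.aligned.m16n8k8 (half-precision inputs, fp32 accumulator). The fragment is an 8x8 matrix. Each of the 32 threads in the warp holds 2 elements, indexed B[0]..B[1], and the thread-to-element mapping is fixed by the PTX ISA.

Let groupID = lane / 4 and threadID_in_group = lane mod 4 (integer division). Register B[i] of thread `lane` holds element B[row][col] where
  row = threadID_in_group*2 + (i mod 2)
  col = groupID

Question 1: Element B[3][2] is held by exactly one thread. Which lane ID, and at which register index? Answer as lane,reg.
9,1

c=2→G=2  r=3→T=1,p=1
L=2*4+1=9  i=1=1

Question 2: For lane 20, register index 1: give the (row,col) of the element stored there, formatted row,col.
1,5

lane 20: gid=5 (20/4), tid=0 (20%4)
i=1: r=0*2+1=1, c=gid=5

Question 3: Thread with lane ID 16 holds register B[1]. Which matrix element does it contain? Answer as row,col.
1,4

16: g=4,t=0
[1] (0*2+1,4) = (1,4)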